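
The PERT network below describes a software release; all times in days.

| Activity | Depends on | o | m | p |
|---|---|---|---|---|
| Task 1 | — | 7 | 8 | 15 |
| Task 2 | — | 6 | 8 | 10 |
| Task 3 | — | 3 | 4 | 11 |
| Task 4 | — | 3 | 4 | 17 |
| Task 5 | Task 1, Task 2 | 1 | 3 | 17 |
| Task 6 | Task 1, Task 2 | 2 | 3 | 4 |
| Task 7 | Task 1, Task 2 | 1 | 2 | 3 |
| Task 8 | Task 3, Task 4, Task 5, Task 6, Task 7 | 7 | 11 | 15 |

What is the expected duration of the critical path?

25 days

te_Task 1 = (7 + 4·8 + 15)/6 = 54/6 = 9
te_Task 2 = (6 + 4·8 + 10)/6 = 48/6 = 8
te_Task 3 = (3 + 4·4 + 11)/6 = 30/6 = 5
te_Task 4 = (3 + 4·4 + 17)/6 = 36/6 = 6
te_Task 5 = (1 + 4·3 + 17)/6 = 30/6 = 5
te_Task 6 = (2 + 4·3 + 4)/6 = 18/6 = 3
te_Task 7 = (1 + 4·2 + 3)/6 = 12/6 = 2
te_Task 8 = (7 + 4·11 + 15)/6 = 66/6 = 11

Forward pass:
ES_Task 1 = 0; EF_Task 1 = 9
ES_Task 2 = 0; EF_Task 2 = 8
ES_Task 3 = 0; EF_Task 3 = 5
ES_Task 4 = 0; EF_Task 4 = 6
ES_Task 5 = max(EF_Task 1=9, EF_Task 2=8) = 9; EF_Task 5 = 9+5 = 14
ES_Task 6 = max(EF_Task 1=9, EF_Task 2=8) = 9; EF_Task 6 = 9+3 = 12
ES_Task 7 = max(EF_Task 1=9, EF_Task 2=8) = 9; EF_Task 7 = 9+2 = 11
ES_Task 8 = max(EF_Task 3=5, EF_Task 4=6, EF_Task 5=14, EF_Task 6=12, EF_Task 7=11) = 14; EF_Task 8 = 14+11 = 25
Expected project duration μ = 25 days. Critical path: Task 1 → Task 5 → Task 8.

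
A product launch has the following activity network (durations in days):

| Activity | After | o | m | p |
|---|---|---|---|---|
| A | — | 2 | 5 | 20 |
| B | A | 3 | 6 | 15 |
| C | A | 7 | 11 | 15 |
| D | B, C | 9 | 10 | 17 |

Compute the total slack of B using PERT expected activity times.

te_A = (2 + 4·5 + 20)/6 = 42/6 = 7
te_B = (3 + 4·6 + 15)/6 = 42/6 = 7
te_C = (7 + 4·11 + 15)/6 = 66/6 = 11
te_D = (9 + 4·10 + 17)/6 = 66/6 = 11

Forward pass:
ES_A = 0; EF_A = 7
ES_B = 7; EF_B = 7+7 = 14
ES_C = 7; EF_C = 7+11 = 18
ES_D = max(EF_B=14, EF_C=18) = 18; EF_D = 18+11 = 29
Expected project duration μ = 29 days. Critical path: A → C → D.

Backward pass:
LF_D = 29; LS_D = 29−11 = 18
LF_C = LS_D = 18; LS_C = 18−11 = 7
LF_B = LS_D = 18; LS_B = 18−7 = 11
LF_A = min(LS_B=11, LS_C=7) = 7; LS_A = 7−7 = 0
Slack_B = LS_B − ES_B = 11 − 7 = 4

4 days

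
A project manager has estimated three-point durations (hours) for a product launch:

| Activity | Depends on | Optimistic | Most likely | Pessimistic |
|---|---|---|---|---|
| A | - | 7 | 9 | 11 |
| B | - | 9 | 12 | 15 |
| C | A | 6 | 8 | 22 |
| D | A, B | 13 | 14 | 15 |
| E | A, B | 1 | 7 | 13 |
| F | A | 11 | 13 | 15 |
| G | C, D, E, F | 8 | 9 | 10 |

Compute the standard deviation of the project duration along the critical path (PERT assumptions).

te_A = (7 + 4·9 + 11)/6 = 54/6 = 9; σ²_A = ((11−7)/6)² = 0.444
te_B = (9 + 4·12 + 15)/6 = 72/6 = 12; σ²_B = ((15−9)/6)² = 1.000
te_C = (6 + 4·8 + 22)/6 = 60/6 = 10; σ²_C = ((22−6)/6)² = 7.111
te_D = (13 + 4·14 + 15)/6 = 84/6 = 14; σ²_D = ((15−13)/6)² = 0.111
te_E = (1 + 4·7 + 13)/6 = 42/6 = 7; σ²_E = ((13−1)/6)² = 4.000
te_F = (11 + 4·13 + 15)/6 = 78/6 = 13; σ²_F = ((15−11)/6)² = 0.444
te_G = (8 + 4·9 + 10)/6 = 54/6 = 9; σ²_G = ((10−8)/6)² = 0.111

Forward pass:
ES_A = 0; EF_A = 9
ES_B = 0; EF_B = 12
ES_C = 9; EF_C = 9+10 = 19
ES_D = max(EF_A=9, EF_B=12) = 12; EF_D = 12+14 = 26
ES_E = max(EF_A=9, EF_B=12) = 12; EF_E = 12+7 = 19
ES_F = 9; EF_F = 9+13 = 22
ES_G = max(EF_C=19, EF_D=26, EF_E=19, EF_F=22) = 26; EF_G = 26+9 = 35
Expected project duration μ = 35 hours. Critical path: B → D → G.

Variance along critical path = 1.000 + 0.111 + 0.111 = 1.222
σ = √1.222 = 1.106 hours

1.11 hours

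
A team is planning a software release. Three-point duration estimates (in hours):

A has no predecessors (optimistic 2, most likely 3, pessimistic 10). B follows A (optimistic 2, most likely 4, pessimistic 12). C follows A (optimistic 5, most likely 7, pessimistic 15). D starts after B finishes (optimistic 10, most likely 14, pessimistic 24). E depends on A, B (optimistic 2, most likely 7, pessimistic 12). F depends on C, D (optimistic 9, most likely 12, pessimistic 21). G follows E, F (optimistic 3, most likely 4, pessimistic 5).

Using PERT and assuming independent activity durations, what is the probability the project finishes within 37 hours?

te_A = (2 + 4·3 + 10)/6 = 24/6 = 4; σ²_A = ((10−2)/6)² = 1.778
te_B = (2 + 4·4 + 12)/6 = 30/6 = 5; σ²_B = ((12−2)/6)² = 2.778
te_C = (5 + 4·7 + 15)/6 = 48/6 = 8; σ²_C = ((15−5)/6)² = 2.778
te_D = (10 + 4·14 + 24)/6 = 90/6 = 15; σ²_D = ((24−10)/6)² = 5.444
te_E = (2 + 4·7 + 12)/6 = 42/6 = 7; σ²_E = ((12−2)/6)² = 2.778
te_F = (9 + 4·12 + 21)/6 = 78/6 = 13; σ²_F = ((21−9)/6)² = 4.000
te_G = (3 + 4·4 + 5)/6 = 24/6 = 4; σ²_G = ((5−3)/6)² = 0.111

Forward pass:
ES_A = 0; EF_A = 4
ES_B = 4; EF_B = 4+5 = 9
ES_C = 4; EF_C = 4+8 = 12
ES_D = 9; EF_D = 9+15 = 24
ES_E = max(EF_A=4, EF_B=9) = 9; EF_E = 9+7 = 16
ES_F = max(EF_C=12, EF_D=24) = 24; EF_F = 24+13 = 37
ES_G = max(EF_E=16, EF_F=37) = 37; EF_G = 37+4 = 41
Expected project duration μ = 41 hours. Critical path: A → B → D → F → G.

Variance along critical path = 1.778 + 2.778 + 5.444 + 4.000 + 0.111 = 14.111; σ = √14.111 = 3.756 hours.
Z = (37 − 41) / 3.756 = -1.065
P(T ≤ 37) = Φ(-1.065) ≈ 0.143

0.143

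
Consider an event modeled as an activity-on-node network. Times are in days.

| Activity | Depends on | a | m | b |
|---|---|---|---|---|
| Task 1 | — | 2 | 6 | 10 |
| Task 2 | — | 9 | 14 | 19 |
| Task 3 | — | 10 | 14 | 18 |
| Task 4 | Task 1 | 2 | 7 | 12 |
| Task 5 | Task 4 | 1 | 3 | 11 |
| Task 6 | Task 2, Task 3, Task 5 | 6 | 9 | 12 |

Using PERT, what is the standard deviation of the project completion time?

te_Task 1 = (2 + 4·6 + 10)/6 = 36/6 = 6; σ²_Task 1 = ((10−2)/6)² = 1.778
te_Task 2 = (9 + 4·14 + 19)/6 = 84/6 = 14; σ²_Task 2 = ((19−9)/6)² = 2.778
te_Task 3 = (10 + 4·14 + 18)/6 = 84/6 = 14; σ²_Task 3 = ((18−10)/6)² = 1.778
te_Task 4 = (2 + 4·7 + 12)/6 = 42/6 = 7; σ²_Task 4 = ((12−2)/6)² = 2.778
te_Task 5 = (1 + 4·3 + 11)/6 = 24/6 = 4; σ²_Task 5 = ((11−1)/6)² = 2.778
te_Task 6 = (6 + 4·9 + 12)/6 = 54/6 = 9; σ²_Task 6 = ((12−6)/6)² = 1.000

Forward pass:
ES_Task 1 = 0; EF_Task 1 = 6
ES_Task 2 = 0; EF_Task 2 = 14
ES_Task 3 = 0; EF_Task 3 = 14
ES_Task 4 = 6; EF_Task 4 = 6+7 = 13
ES_Task 5 = 13; EF_Task 5 = 13+4 = 17
ES_Task 6 = max(EF_Task 2=14, EF_Task 3=14, EF_Task 5=17) = 17; EF_Task 6 = 17+9 = 26
Expected project duration μ = 26 days. Critical path: Task 1 → Task 4 → Task 5 → Task 6.

Variance along critical path = 1.778 + 2.778 + 2.778 + 1.000 = 8.333
σ = √8.333 = 2.887 days

2.89 days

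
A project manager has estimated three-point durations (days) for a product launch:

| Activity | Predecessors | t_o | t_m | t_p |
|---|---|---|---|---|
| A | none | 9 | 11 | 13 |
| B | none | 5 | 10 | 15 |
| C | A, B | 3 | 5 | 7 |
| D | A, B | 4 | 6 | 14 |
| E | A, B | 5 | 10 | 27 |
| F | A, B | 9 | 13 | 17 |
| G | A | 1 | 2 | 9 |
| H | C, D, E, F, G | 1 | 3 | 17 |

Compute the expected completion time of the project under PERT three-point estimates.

29 days

te_A = (9 + 4·11 + 13)/6 = 66/6 = 11
te_B = (5 + 4·10 + 15)/6 = 60/6 = 10
te_C = (3 + 4·5 + 7)/6 = 30/6 = 5
te_D = (4 + 4·6 + 14)/6 = 42/6 = 7
te_E = (5 + 4·10 + 27)/6 = 72/6 = 12
te_F = (9 + 4·13 + 17)/6 = 78/6 = 13
te_G = (1 + 4·2 + 9)/6 = 18/6 = 3
te_H = (1 + 4·3 + 17)/6 = 30/6 = 5

Forward pass:
ES_A = 0; EF_A = 11
ES_B = 0; EF_B = 10
ES_C = max(EF_A=11, EF_B=10) = 11; EF_C = 11+5 = 16
ES_D = max(EF_A=11, EF_B=10) = 11; EF_D = 11+7 = 18
ES_E = max(EF_A=11, EF_B=10) = 11; EF_E = 11+12 = 23
ES_F = max(EF_A=11, EF_B=10) = 11; EF_F = 11+13 = 24
ES_G = 11; EF_G = 11+3 = 14
ES_H = max(EF_C=16, EF_D=18, EF_E=23, EF_F=24, EF_G=14) = 24; EF_H = 24+5 = 29
Expected project duration μ = 29 days. Critical path: A → F → H.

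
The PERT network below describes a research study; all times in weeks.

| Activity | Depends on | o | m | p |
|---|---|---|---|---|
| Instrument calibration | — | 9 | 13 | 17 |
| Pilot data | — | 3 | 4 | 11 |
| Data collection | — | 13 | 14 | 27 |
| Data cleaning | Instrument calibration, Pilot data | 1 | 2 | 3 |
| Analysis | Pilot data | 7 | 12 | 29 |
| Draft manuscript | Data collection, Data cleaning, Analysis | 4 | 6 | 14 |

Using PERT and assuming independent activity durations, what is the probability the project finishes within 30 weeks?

te_Instrument calibration = (9 + 4·13 + 17)/6 = 78/6 = 13; σ²_Instrument calibration = ((17−9)/6)² = 1.778
te_Pilot data = (3 + 4·4 + 11)/6 = 30/6 = 5; σ²_Pilot data = ((11−3)/6)² = 1.778
te_Data collection = (13 + 4·14 + 27)/6 = 96/6 = 16; σ²_Data collection = ((27−13)/6)² = 5.444
te_Data cleaning = (1 + 4·2 + 3)/6 = 12/6 = 2; σ²_Data cleaning = ((3−1)/6)² = 0.111
te_Analysis = (7 + 4·12 + 29)/6 = 84/6 = 14; σ²_Analysis = ((29−7)/6)² = 13.444
te_Draft manuscript = (4 + 4·6 + 14)/6 = 42/6 = 7; σ²_Draft manuscript = ((14−4)/6)² = 2.778

Forward pass:
ES_Instrument calibration = 0; EF_Instrument calibration = 13
ES_Pilot data = 0; EF_Pilot data = 5
ES_Data collection = 0; EF_Data collection = 16
ES_Data cleaning = max(EF_Instrument calibration=13, EF_Pilot data=5) = 13; EF_Data cleaning = 13+2 = 15
ES_Analysis = 5; EF_Analysis = 5+14 = 19
ES_Draft manuscript = max(EF_Data collection=16, EF_Data cleaning=15, EF_Analysis=19) = 19; EF_Draft manuscript = 19+7 = 26
Expected project duration μ = 26 weeks. Critical path: Pilot data → Analysis → Draft manuscript.

Variance along critical path = 1.778 + 13.444 + 2.778 = 18.000; σ = √18.000 = 4.243 weeks.
Z = (30 − 26) / 4.243 = 0.943
P(T ≤ 30) = Φ(0.943) ≈ 0.827

0.827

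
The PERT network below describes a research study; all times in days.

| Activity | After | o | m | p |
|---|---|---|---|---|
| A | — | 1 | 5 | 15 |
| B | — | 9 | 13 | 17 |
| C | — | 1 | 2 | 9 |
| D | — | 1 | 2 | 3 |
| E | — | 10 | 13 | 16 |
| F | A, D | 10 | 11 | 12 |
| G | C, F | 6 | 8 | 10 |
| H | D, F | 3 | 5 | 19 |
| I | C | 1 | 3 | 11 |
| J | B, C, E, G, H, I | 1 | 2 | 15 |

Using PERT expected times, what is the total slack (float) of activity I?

18 days

te_A = (1 + 4·5 + 15)/6 = 36/6 = 6
te_B = (9 + 4·13 + 17)/6 = 78/6 = 13
te_C = (1 + 4·2 + 9)/6 = 18/6 = 3
te_D = (1 + 4·2 + 3)/6 = 12/6 = 2
te_E = (10 + 4·13 + 16)/6 = 78/6 = 13
te_F = (10 + 4·11 + 12)/6 = 66/6 = 11
te_G = (6 + 4·8 + 10)/6 = 48/6 = 8
te_H = (3 + 4·5 + 19)/6 = 42/6 = 7
te_I = (1 + 4·3 + 11)/6 = 24/6 = 4
te_J = (1 + 4·2 + 15)/6 = 24/6 = 4

Forward pass:
ES_A = 0; EF_A = 6
ES_B = 0; EF_B = 13
ES_C = 0; EF_C = 3
ES_D = 0; EF_D = 2
ES_E = 0; EF_E = 13
ES_F = max(EF_A=6, EF_D=2) = 6; EF_F = 6+11 = 17
ES_G = max(EF_C=3, EF_F=17) = 17; EF_G = 17+8 = 25
ES_H = max(EF_D=2, EF_F=17) = 17; EF_H = 17+7 = 24
ES_I = 3; EF_I = 3+4 = 7
ES_J = max(EF_B=13, EF_C=3, EF_E=13, EF_G=25, EF_H=24, EF_I=7) = 25; EF_J = 25+4 = 29
Expected project duration μ = 29 days. Critical path: A → F → G → J.

Backward pass:
LF_J = 29; LS_J = 29−4 = 25
LF_I = LS_J = 25; LS_I = 25−4 = 21
LF_H = LS_J = 25; LS_H = 25−7 = 18
LF_G = LS_J = 25; LS_G = 25−8 = 17
LF_F = min(LS_G=17, LS_H=18) = 17; LS_F = 17−11 = 6
LF_E = LS_J = 25; LS_E = 25−13 = 12
LF_D = min(LS_F=6, LS_H=18) = 6; LS_D = 6−2 = 4
LF_C = min(LS_G=17, LS_I=21, LS_J=25) = 17; LS_C = 17−3 = 14
LF_B = LS_J = 25; LS_B = 25−13 = 12
LF_A = LS_F = 6; LS_A = 6−6 = 0
Slack_I = LS_I − ES_I = 21 − 3 = 18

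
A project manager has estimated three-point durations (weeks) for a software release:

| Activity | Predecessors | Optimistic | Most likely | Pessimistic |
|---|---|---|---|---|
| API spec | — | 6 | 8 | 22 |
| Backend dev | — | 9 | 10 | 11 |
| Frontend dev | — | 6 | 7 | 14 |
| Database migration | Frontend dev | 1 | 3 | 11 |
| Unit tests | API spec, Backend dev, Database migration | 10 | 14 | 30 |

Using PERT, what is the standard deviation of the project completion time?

te_API spec = (6 + 4·8 + 22)/6 = 60/6 = 10; σ²_API spec = ((22−6)/6)² = 7.111
te_Backend dev = (9 + 4·10 + 11)/6 = 60/6 = 10; σ²_Backend dev = ((11−9)/6)² = 0.111
te_Frontend dev = (6 + 4·7 + 14)/6 = 48/6 = 8; σ²_Frontend dev = ((14−6)/6)² = 1.778
te_Database migration = (1 + 4·3 + 11)/6 = 24/6 = 4; σ²_Database migration = ((11−1)/6)² = 2.778
te_Unit tests = (10 + 4·14 + 30)/6 = 96/6 = 16; σ²_Unit tests = ((30−10)/6)² = 11.111

Forward pass:
ES_API spec = 0; EF_API spec = 10
ES_Backend dev = 0; EF_Backend dev = 10
ES_Frontend dev = 0; EF_Frontend dev = 8
ES_Database migration = 8; EF_Database migration = 8+4 = 12
ES_Unit tests = max(EF_API spec=10, EF_Backend dev=10, EF_Database migration=12) = 12; EF_Unit tests = 12+16 = 28
Expected project duration μ = 28 weeks. Critical path: Frontend dev → Database migration → Unit tests.

Variance along critical path = 1.778 + 2.778 + 11.111 = 15.667
σ = √15.667 = 3.958 weeks

3.96 weeks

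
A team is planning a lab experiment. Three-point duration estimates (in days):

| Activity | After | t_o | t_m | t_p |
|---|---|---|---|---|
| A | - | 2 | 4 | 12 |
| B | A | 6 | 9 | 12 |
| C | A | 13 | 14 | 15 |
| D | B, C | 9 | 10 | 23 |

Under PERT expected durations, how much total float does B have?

5 days

te_A = (2 + 4·4 + 12)/6 = 30/6 = 5
te_B = (6 + 4·9 + 12)/6 = 54/6 = 9
te_C = (13 + 4·14 + 15)/6 = 84/6 = 14
te_D = (9 + 4·10 + 23)/6 = 72/6 = 12

Forward pass:
ES_A = 0; EF_A = 5
ES_B = 5; EF_B = 5+9 = 14
ES_C = 5; EF_C = 5+14 = 19
ES_D = max(EF_B=14, EF_C=19) = 19; EF_D = 19+12 = 31
Expected project duration μ = 31 days. Critical path: A → C → D.

Backward pass:
LF_D = 31; LS_D = 31−12 = 19
LF_C = LS_D = 19; LS_C = 19−14 = 5
LF_B = LS_D = 19; LS_B = 19−9 = 10
LF_A = min(LS_B=10, LS_C=5) = 5; LS_A = 5−5 = 0
Slack_B = LS_B − ES_B = 10 − 5 = 5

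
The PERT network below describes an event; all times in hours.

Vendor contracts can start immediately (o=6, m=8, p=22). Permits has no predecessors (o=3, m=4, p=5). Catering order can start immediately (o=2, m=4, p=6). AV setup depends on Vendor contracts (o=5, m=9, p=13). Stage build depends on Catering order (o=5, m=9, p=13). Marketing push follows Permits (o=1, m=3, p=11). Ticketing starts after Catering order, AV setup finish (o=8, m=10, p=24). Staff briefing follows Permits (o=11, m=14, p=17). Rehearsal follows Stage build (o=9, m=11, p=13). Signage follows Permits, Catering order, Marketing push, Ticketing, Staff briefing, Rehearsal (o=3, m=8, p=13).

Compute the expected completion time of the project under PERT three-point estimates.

te_Vendor contracts = (6 + 4·8 + 22)/6 = 60/6 = 10
te_Permits = (3 + 4·4 + 5)/6 = 24/6 = 4
te_Catering order = (2 + 4·4 + 6)/6 = 24/6 = 4
te_AV setup = (5 + 4·9 + 13)/6 = 54/6 = 9
te_Stage build = (5 + 4·9 + 13)/6 = 54/6 = 9
te_Marketing push = (1 + 4·3 + 11)/6 = 24/6 = 4
te_Ticketing = (8 + 4·10 + 24)/6 = 72/6 = 12
te_Staff briefing = (11 + 4·14 + 17)/6 = 84/6 = 14
te_Rehearsal = (9 + 4·11 + 13)/6 = 66/6 = 11
te_Signage = (3 + 4·8 + 13)/6 = 48/6 = 8

Forward pass:
ES_Vendor contracts = 0; EF_Vendor contracts = 10
ES_Permits = 0; EF_Permits = 4
ES_Catering order = 0; EF_Catering order = 4
ES_AV setup = 10; EF_AV setup = 10+9 = 19
ES_Stage build = 4; EF_Stage build = 4+9 = 13
ES_Marketing push = 4; EF_Marketing push = 4+4 = 8
ES_Ticketing = max(EF_Catering order=4, EF_AV setup=19) = 19; EF_Ticketing = 19+12 = 31
ES_Staff briefing = 4; EF_Staff briefing = 4+14 = 18
ES_Rehearsal = 13; EF_Rehearsal = 13+11 = 24
ES_Signage = max(EF_Permits=4, EF_Catering order=4, EF_Marketing push=8, EF_Ticketing=31, EF_Staff briefing=18, EF_Rehearsal=24) = 31; EF_Signage = 31+8 = 39
Expected project duration μ = 39 hours. Critical path: Vendor contracts → AV setup → Ticketing → Signage.

39 hours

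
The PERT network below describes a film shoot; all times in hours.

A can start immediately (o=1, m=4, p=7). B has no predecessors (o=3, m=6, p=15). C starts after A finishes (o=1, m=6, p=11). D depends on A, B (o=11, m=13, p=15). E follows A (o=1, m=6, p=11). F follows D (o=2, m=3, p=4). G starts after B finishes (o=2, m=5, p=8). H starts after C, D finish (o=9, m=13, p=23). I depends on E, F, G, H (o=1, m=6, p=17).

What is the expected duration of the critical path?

te_A = (1 + 4·4 + 7)/6 = 24/6 = 4
te_B = (3 + 4·6 + 15)/6 = 42/6 = 7
te_C = (1 + 4·6 + 11)/6 = 36/6 = 6
te_D = (11 + 4·13 + 15)/6 = 78/6 = 13
te_E = (1 + 4·6 + 11)/6 = 36/6 = 6
te_F = (2 + 4·3 + 4)/6 = 18/6 = 3
te_G = (2 + 4·5 + 8)/6 = 30/6 = 5
te_H = (9 + 4·13 + 23)/6 = 84/6 = 14
te_I = (1 + 4·6 + 17)/6 = 42/6 = 7

Forward pass:
ES_A = 0; EF_A = 4
ES_B = 0; EF_B = 7
ES_C = 4; EF_C = 4+6 = 10
ES_D = max(EF_A=4, EF_B=7) = 7; EF_D = 7+13 = 20
ES_E = 4; EF_E = 4+6 = 10
ES_F = 20; EF_F = 20+3 = 23
ES_G = 7; EF_G = 7+5 = 12
ES_H = max(EF_C=10, EF_D=20) = 20; EF_H = 20+14 = 34
ES_I = max(EF_E=10, EF_F=23, EF_G=12, EF_H=34) = 34; EF_I = 34+7 = 41
Expected project duration μ = 41 hours. Critical path: B → D → H → I.

41 hours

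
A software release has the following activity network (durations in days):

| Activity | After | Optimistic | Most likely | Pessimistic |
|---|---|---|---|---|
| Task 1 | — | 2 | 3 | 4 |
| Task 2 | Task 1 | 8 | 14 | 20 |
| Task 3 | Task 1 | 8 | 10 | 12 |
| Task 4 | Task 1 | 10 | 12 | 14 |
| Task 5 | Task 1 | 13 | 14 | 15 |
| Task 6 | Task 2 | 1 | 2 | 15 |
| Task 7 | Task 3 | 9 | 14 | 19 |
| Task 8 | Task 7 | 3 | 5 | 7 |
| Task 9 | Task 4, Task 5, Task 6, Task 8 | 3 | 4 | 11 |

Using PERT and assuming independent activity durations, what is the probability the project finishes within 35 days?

0.198

te_Task 1 = (2 + 4·3 + 4)/6 = 18/6 = 3; σ²_Task 1 = ((4−2)/6)² = 0.111
te_Task 2 = (8 + 4·14 + 20)/6 = 84/6 = 14; σ²_Task 2 = ((20−8)/6)² = 4.000
te_Task 3 = (8 + 4·10 + 12)/6 = 60/6 = 10; σ²_Task 3 = ((12−8)/6)² = 0.444
te_Task 4 = (10 + 4·12 + 14)/6 = 72/6 = 12; σ²_Task 4 = ((14−10)/6)² = 0.444
te_Task 5 = (13 + 4·14 + 15)/6 = 84/6 = 14; σ²_Task 5 = ((15−13)/6)² = 0.111
te_Task 6 = (1 + 4·2 + 15)/6 = 24/6 = 4; σ²_Task 6 = ((15−1)/6)² = 5.444
te_Task 7 = (9 + 4·14 + 19)/6 = 84/6 = 14; σ²_Task 7 = ((19−9)/6)² = 2.778
te_Task 8 = (3 + 4·5 + 7)/6 = 30/6 = 5; σ²_Task 8 = ((7−3)/6)² = 0.444
te_Task 9 = (3 + 4·4 + 11)/6 = 30/6 = 5; σ²_Task 9 = ((11−3)/6)² = 1.778

Forward pass:
ES_Task 1 = 0; EF_Task 1 = 3
ES_Task 2 = 3; EF_Task 2 = 3+14 = 17
ES_Task 3 = 3; EF_Task 3 = 3+10 = 13
ES_Task 4 = 3; EF_Task 4 = 3+12 = 15
ES_Task 5 = 3; EF_Task 5 = 3+14 = 17
ES_Task 6 = 17; EF_Task 6 = 17+4 = 21
ES_Task 7 = 13; EF_Task 7 = 13+14 = 27
ES_Task 8 = 27; EF_Task 8 = 27+5 = 32
ES_Task 9 = max(EF_Task 4=15, EF_Task 5=17, EF_Task 6=21, EF_Task 8=32) = 32; EF_Task 9 = 32+5 = 37
Expected project duration μ = 37 days. Critical path: Task 1 → Task 3 → Task 7 → Task 8 → Task 9.

Variance along critical path = 0.111 + 0.444 + 2.778 + 0.444 + 1.778 = 5.556; σ = √5.556 = 2.357 days.
Z = (35 − 37) / 2.357 = -0.849
P(T ≤ 35) = Φ(-0.849) ≈ 0.198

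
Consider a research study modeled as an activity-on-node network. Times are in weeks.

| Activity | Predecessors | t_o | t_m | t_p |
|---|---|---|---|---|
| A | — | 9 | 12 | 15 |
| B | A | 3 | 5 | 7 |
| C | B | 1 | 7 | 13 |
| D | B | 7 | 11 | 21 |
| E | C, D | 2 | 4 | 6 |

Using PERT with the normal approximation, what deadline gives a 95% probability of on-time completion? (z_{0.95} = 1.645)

37.5 weeks

te_A = (9 + 4·12 + 15)/6 = 72/6 = 12; σ²_A = ((15−9)/6)² = 1.000
te_B = (3 + 4·5 + 7)/6 = 30/6 = 5; σ²_B = ((7−3)/6)² = 0.444
te_C = (1 + 4·7 + 13)/6 = 42/6 = 7; σ²_C = ((13−1)/6)² = 4.000
te_D = (7 + 4·11 + 21)/6 = 72/6 = 12; σ²_D = ((21−7)/6)² = 5.444
te_E = (2 + 4·4 + 6)/6 = 24/6 = 4; σ²_E = ((6−2)/6)² = 0.444

Forward pass:
ES_A = 0; EF_A = 12
ES_B = 12; EF_B = 12+5 = 17
ES_C = 17; EF_C = 17+7 = 24
ES_D = 17; EF_D = 17+12 = 29
ES_E = max(EF_C=24, EF_D=29) = 29; EF_E = 29+4 = 33
Expected project duration μ = 33 weeks. Critical path: A → B → D → E.

Variance along critical path = 1.000 + 0.444 + 5.444 + 0.444 = 7.333; σ = 2.708 weeks.
D = μ + z·σ = 33 + 1.645·2.708 = 37.5 weeks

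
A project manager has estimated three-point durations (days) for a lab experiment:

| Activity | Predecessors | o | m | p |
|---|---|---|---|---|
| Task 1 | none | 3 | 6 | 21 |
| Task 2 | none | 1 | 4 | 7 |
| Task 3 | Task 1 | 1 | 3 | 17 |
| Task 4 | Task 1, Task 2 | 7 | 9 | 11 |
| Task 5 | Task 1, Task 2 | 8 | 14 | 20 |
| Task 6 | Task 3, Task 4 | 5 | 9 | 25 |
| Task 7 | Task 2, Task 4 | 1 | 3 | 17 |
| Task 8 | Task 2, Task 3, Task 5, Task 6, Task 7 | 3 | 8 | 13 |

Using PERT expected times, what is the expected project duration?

36 days

te_Task 1 = (3 + 4·6 + 21)/6 = 48/6 = 8
te_Task 2 = (1 + 4·4 + 7)/6 = 24/6 = 4
te_Task 3 = (1 + 4·3 + 17)/6 = 30/6 = 5
te_Task 4 = (7 + 4·9 + 11)/6 = 54/6 = 9
te_Task 5 = (8 + 4·14 + 20)/6 = 84/6 = 14
te_Task 6 = (5 + 4·9 + 25)/6 = 66/6 = 11
te_Task 7 = (1 + 4·3 + 17)/6 = 30/6 = 5
te_Task 8 = (3 + 4·8 + 13)/6 = 48/6 = 8

Forward pass:
ES_Task 1 = 0; EF_Task 1 = 8
ES_Task 2 = 0; EF_Task 2 = 4
ES_Task 3 = 8; EF_Task 3 = 8+5 = 13
ES_Task 4 = max(EF_Task 1=8, EF_Task 2=4) = 8; EF_Task 4 = 8+9 = 17
ES_Task 5 = max(EF_Task 1=8, EF_Task 2=4) = 8; EF_Task 5 = 8+14 = 22
ES_Task 6 = max(EF_Task 3=13, EF_Task 4=17) = 17; EF_Task 6 = 17+11 = 28
ES_Task 7 = max(EF_Task 2=4, EF_Task 4=17) = 17; EF_Task 7 = 17+5 = 22
ES_Task 8 = max(EF_Task 2=4, EF_Task 3=13, EF_Task 5=22, EF_Task 6=28, EF_Task 7=22) = 28; EF_Task 8 = 28+8 = 36
Expected project duration μ = 36 days. Critical path: Task 1 → Task 4 → Task 6 → Task 8.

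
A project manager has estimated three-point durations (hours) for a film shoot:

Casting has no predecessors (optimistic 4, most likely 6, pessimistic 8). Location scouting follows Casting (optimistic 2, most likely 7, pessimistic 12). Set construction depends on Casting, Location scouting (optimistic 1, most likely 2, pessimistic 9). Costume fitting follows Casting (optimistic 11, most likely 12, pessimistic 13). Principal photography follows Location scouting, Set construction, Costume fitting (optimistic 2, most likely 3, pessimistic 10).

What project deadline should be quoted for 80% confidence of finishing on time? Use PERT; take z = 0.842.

te_Casting = (4 + 4·6 + 8)/6 = 36/6 = 6; σ²_Casting = ((8−4)/6)² = 0.444
te_Location scouting = (2 + 4·7 + 12)/6 = 42/6 = 7; σ²_Location scouting = ((12−2)/6)² = 2.778
te_Set construction = (1 + 4·2 + 9)/6 = 18/6 = 3; σ²_Set construction = ((9−1)/6)² = 1.778
te_Costume fitting = (11 + 4·12 + 13)/6 = 72/6 = 12; σ²_Costume fitting = ((13−11)/6)² = 0.111
te_Principal photography = (2 + 4·3 + 10)/6 = 24/6 = 4; σ²_Principal photography = ((10−2)/6)² = 1.778

Forward pass:
ES_Casting = 0; EF_Casting = 6
ES_Location scouting = 6; EF_Location scouting = 6+7 = 13
ES_Set construction = max(EF_Casting=6, EF_Location scouting=13) = 13; EF_Set construction = 13+3 = 16
ES_Costume fitting = 6; EF_Costume fitting = 6+12 = 18
ES_Principal photography = max(EF_Location scouting=13, EF_Set construction=16, EF_Costume fitting=18) = 18; EF_Principal photography = 18+4 = 22
Expected project duration μ = 22 hours. Critical path: Casting → Costume fitting → Principal photography.

Variance along critical path = 0.444 + 0.111 + 1.778 = 2.333; σ = 1.528 hours.
D = μ + z·σ = 22 + 0.842·1.528 = 23.3 hours

23.3 hours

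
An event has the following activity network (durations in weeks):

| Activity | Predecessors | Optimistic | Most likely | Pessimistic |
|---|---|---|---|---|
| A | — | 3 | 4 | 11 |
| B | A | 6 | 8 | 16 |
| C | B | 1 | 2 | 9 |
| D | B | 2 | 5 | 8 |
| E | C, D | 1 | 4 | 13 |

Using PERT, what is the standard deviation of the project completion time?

te_A = (3 + 4·4 + 11)/6 = 30/6 = 5; σ²_A = ((11−3)/6)² = 1.778
te_B = (6 + 4·8 + 16)/6 = 54/6 = 9; σ²_B = ((16−6)/6)² = 2.778
te_C = (1 + 4·2 + 9)/6 = 18/6 = 3; σ²_C = ((9−1)/6)² = 1.778
te_D = (2 + 4·5 + 8)/6 = 30/6 = 5; σ²_D = ((8−2)/6)² = 1.000
te_E = (1 + 4·4 + 13)/6 = 30/6 = 5; σ²_E = ((13−1)/6)² = 4.000

Forward pass:
ES_A = 0; EF_A = 5
ES_B = 5; EF_B = 5+9 = 14
ES_C = 14; EF_C = 14+3 = 17
ES_D = 14; EF_D = 14+5 = 19
ES_E = max(EF_C=17, EF_D=19) = 19; EF_E = 19+5 = 24
Expected project duration μ = 24 weeks. Critical path: A → B → D → E.

Variance along critical path = 1.778 + 2.778 + 1.000 + 4.000 = 9.556
σ = √9.556 = 3.091 weeks

3.09 weeks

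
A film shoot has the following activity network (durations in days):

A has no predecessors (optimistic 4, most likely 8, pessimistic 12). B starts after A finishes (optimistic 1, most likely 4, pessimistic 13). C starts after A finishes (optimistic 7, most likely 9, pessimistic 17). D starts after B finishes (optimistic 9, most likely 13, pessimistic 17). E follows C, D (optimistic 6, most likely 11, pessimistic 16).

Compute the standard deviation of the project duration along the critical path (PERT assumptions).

3.21 days

te_A = (4 + 4·8 + 12)/6 = 48/6 = 8; σ²_A = ((12−4)/6)² = 1.778
te_B = (1 + 4·4 + 13)/6 = 30/6 = 5; σ²_B = ((13−1)/6)² = 4.000
te_C = (7 + 4·9 + 17)/6 = 60/6 = 10; σ²_C = ((17−7)/6)² = 2.778
te_D = (9 + 4·13 + 17)/6 = 78/6 = 13; σ²_D = ((17−9)/6)² = 1.778
te_E = (6 + 4·11 + 16)/6 = 66/6 = 11; σ²_E = ((16−6)/6)² = 2.778

Forward pass:
ES_A = 0; EF_A = 8
ES_B = 8; EF_B = 8+5 = 13
ES_C = 8; EF_C = 8+10 = 18
ES_D = 13; EF_D = 13+13 = 26
ES_E = max(EF_C=18, EF_D=26) = 26; EF_E = 26+11 = 37
Expected project duration μ = 37 days. Critical path: A → B → D → E.

Variance along critical path = 1.778 + 4.000 + 1.778 + 2.778 = 10.333
σ = √10.333 = 3.215 days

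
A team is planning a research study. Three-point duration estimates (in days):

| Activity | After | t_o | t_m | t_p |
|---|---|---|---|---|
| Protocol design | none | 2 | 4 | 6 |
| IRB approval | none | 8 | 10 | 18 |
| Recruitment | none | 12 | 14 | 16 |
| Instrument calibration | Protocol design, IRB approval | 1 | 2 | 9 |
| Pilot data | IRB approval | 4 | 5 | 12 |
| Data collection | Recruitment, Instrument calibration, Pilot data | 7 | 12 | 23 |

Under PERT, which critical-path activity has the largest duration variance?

Data collection

te_Protocol design = (2 + 4·4 + 6)/6 = 24/6 = 4; σ²_Protocol design = ((6−2)/6)² = 0.444
te_IRB approval = (8 + 4·10 + 18)/6 = 66/6 = 11; σ²_IRB approval = ((18−8)/6)² = 2.778
te_Recruitment = (12 + 4·14 + 16)/6 = 84/6 = 14; σ²_Recruitment = ((16−12)/6)² = 0.444
te_Instrument calibration = (1 + 4·2 + 9)/6 = 18/6 = 3; σ²_Instrument calibration = ((9−1)/6)² = 1.778
te_Pilot data = (4 + 4·5 + 12)/6 = 36/6 = 6; σ²_Pilot data = ((12−4)/6)² = 1.778
te_Data collection = (7 + 4·12 + 23)/6 = 78/6 = 13; σ²_Data collection = ((23−7)/6)² = 7.111

Forward pass:
ES_Protocol design = 0; EF_Protocol design = 4
ES_IRB approval = 0; EF_IRB approval = 11
ES_Recruitment = 0; EF_Recruitment = 14
ES_Instrument calibration = max(EF_Protocol design=4, EF_IRB approval=11) = 11; EF_Instrument calibration = 11+3 = 14
ES_Pilot data = 11; EF_Pilot data = 11+6 = 17
ES_Data collection = max(EF_Recruitment=14, EF_Instrument calibration=14, EF_Pilot data=17) = 17; EF_Data collection = 17+13 = 30
Expected project duration μ = 30 days. Critical path: IRB approval → Pilot data → Data collection.

Variances on critical path: σ²_IRB approval=2.778, σ²_Pilot data=1.778, σ²_Data collection=7.111.
Largest is σ²_Data collection = 7.111.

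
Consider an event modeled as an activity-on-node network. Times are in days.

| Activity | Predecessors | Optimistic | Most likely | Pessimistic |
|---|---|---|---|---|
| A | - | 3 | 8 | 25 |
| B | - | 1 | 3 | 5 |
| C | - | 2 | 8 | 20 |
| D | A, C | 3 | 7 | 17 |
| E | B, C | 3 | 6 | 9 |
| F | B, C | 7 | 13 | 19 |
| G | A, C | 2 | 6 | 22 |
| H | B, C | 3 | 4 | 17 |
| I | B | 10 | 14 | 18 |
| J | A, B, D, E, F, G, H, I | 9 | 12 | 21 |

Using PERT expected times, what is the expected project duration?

te_A = (3 + 4·8 + 25)/6 = 60/6 = 10
te_B = (1 + 4·3 + 5)/6 = 18/6 = 3
te_C = (2 + 4·8 + 20)/6 = 54/6 = 9
te_D = (3 + 4·7 + 17)/6 = 48/6 = 8
te_E = (3 + 4·6 + 9)/6 = 36/6 = 6
te_F = (7 + 4·13 + 19)/6 = 78/6 = 13
te_G = (2 + 4·6 + 22)/6 = 48/6 = 8
te_H = (3 + 4·4 + 17)/6 = 36/6 = 6
te_I = (10 + 4·14 + 18)/6 = 84/6 = 14
te_J = (9 + 4·12 + 21)/6 = 78/6 = 13

Forward pass:
ES_A = 0; EF_A = 10
ES_B = 0; EF_B = 3
ES_C = 0; EF_C = 9
ES_D = max(EF_A=10, EF_C=9) = 10; EF_D = 10+8 = 18
ES_E = max(EF_B=3, EF_C=9) = 9; EF_E = 9+6 = 15
ES_F = max(EF_B=3, EF_C=9) = 9; EF_F = 9+13 = 22
ES_G = max(EF_A=10, EF_C=9) = 10; EF_G = 10+8 = 18
ES_H = max(EF_B=3, EF_C=9) = 9; EF_H = 9+6 = 15
ES_I = 3; EF_I = 3+14 = 17
ES_J = max(EF_A=10, EF_B=3, EF_D=18, EF_E=15, EF_F=22, EF_G=18, EF_H=15, EF_I=17) = 22; EF_J = 22+13 = 35
Expected project duration μ = 35 days. Critical path: C → F → J.

35 days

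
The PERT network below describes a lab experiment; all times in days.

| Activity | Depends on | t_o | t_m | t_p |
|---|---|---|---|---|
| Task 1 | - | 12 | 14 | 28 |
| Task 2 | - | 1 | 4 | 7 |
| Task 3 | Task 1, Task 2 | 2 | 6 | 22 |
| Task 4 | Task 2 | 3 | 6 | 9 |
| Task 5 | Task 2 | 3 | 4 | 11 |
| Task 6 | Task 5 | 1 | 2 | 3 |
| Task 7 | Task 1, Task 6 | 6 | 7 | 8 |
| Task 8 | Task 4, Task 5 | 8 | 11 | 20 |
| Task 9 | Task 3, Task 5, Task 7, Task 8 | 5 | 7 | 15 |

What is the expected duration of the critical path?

te_Task 1 = (12 + 4·14 + 28)/6 = 96/6 = 16
te_Task 2 = (1 + 4·4 + 7)/6 = 24/6 = 4
te_Task 3 = (2 + 4·6 + 22)/6 = 48/6 = 8
te_Task 4 = (3 + 4·6 + 9)/6 = 36/6 = 6
te_Task 5 = (3 + 4·4 + 11)/6 = 30/6 = 5
te_Task 6 = (1 + 4·2 + 3)/6 = 12/6 = 2
te_Task 7 = (6 + 4·7 + 8)/6 = 42/6 = 7
te_Task 8 = (8 + 4·11 + 20)/6 = 72/6 = 12
te_Task 9 = (5 + 4·7 + 15)/6 = 48/6 = 8

Forward pass:
ES_Task 1 = 0; EF_Task 1 = 16
ES_Task 2 = 0; EF_Task 2 = 4
ES_Task 3 = max(EF_Task 1=16, EF_Task 2=4) = 16; EF_Task 3 = 16+8 = 24
ES_Task 4 = 4; EF_Task 4 = 4+6 = 10
ES_Task 5 = 4; EF_Task 5 = 4+5 = 9
ES_Task 6 = 9; EF_Task 6 = 9+2 = 11
ES_Task 7 = max(EF_Task 1=16, EF_Task 6=11) = 16; EF_Task 7 = 16+7 = 23
ES_Task 8 = max(EF_Task 4=10, EF_Task 5=9) = 10; EF_Task 8 = 10+12 = 22
ES_Task 9 = max(EF_Task 3=24, EF_Task 5=9, EF_Task 7=23, EF_Task 8=22) = 24; EF_Task 9 = 24+8 = 32
Expected project duration μ = 32 days. Critical path: Task 1 → Task 3 → Task 9.

32 days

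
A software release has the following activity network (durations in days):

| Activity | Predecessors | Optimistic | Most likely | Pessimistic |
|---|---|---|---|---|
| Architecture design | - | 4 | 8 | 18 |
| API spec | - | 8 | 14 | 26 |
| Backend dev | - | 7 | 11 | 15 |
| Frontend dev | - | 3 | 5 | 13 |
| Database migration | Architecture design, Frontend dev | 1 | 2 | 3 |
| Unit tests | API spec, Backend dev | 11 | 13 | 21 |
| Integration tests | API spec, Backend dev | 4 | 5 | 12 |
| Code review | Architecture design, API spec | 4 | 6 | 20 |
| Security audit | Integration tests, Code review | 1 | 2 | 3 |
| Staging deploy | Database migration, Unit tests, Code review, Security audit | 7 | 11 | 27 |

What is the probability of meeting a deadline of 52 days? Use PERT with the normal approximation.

te_Architecture design = (4 + 4·8 + 18)/6 = 54/6 = 9; σ²_Architecture design = ((18−4)/6)² = 5.444
te_API spec = (8 + 4·14 + 26)/6 = 90/6 = 15; σ²_API spec = ((26−8)/6)² = 9.000
te_Backend dev = (7 + 4·11 + 15)/6 = 66/6 = 11; σ²_Backend dev = ((15−7)/6)² = 1.778
te_Frontend dev = (3 + 4·5 + 13)/6 = 36/6 = 6; σ²_Frontend dev = ((13−3)/6)² = 2.778
te_Database migration = (1 + 4·2 + 3)/6 = 12/6 = 2; σ²_Database migration = ((3−1)/6)² = 0.111
te_Unit tests = (11 + 4·13 + 21)/6 = 84/6 = 14; σ²_Unit tests = ((21−11)/6)² = 2.778
te_Integration tests = (4 + 4·5 + 12)/6 = 36/6 = 6; σ²_Integration tests = ((12−4)/6)² = 1.778
te_Code review = (4 + 4·6 + 20)/6 = 48/6 = 8; σ²_Code review = ((20−4)/6)² = 7.111
te_Security audit = (1 + 4·2 + 3)/6 = 12/6 = 2; σ²_Security audit = ((3−1)/6)² = 0.111
te_Staging deploy = (7 + 4·11 + 27)/6 = 78/6 = 13; σ²_Staging deploy = ((27−7)/6)² = 11.111

Forward pass:
ES_Architecture design = 0; EF_Architecture design = 9
ES_API spec = 0; EF_API spec = 15
ES_Backend dev = 0; EF_Backend dev = 11
ES_Frontend dev = 0; EF_Frontend dev = 6
ES_Database migration = max(EF_Architecture design=9, EF_Frontend dev=6) = 9; EF_Database migration = 9+2 = 11
ES_Unit tests = max(EF_API spec=15, EF_Backend dev=11) = 15; EF_Unit tests = 15+14 = 29
ES_Integration tests = max(EF_API spec=15, EF_Backend dev=11) = 15; EF_Integration tests = 15+6 = 21
ES_Code review = max(EF_Architecture design=9, EF_API spec=15) = 15; EF_Code review = 15+8 = 23
ES_Security audit = max(EF_Integration tests=21, EF_Code review=23) = 23; EF_Security audit = 23+2 = 25
ES_Staging deploy = max(EF_Database migration=11, EF_Unit tests=29, EF_Code review=23, EF_Security audit=25) = 29; EF_Staging deploy = 29+13 = 42
Expected project duration μ = 42 days. Critical path: API spec → Unit tests → Staging deploy.

Variance along critical path = 9.000 + 2.778 + 11.111 = 22.889; σ = √22.889 = 4.784 days.
Z = (52 − 42) / 4.784 = 2.090
P(T ≤ 52) = Φ(2.090) ≈ 0.982

0.982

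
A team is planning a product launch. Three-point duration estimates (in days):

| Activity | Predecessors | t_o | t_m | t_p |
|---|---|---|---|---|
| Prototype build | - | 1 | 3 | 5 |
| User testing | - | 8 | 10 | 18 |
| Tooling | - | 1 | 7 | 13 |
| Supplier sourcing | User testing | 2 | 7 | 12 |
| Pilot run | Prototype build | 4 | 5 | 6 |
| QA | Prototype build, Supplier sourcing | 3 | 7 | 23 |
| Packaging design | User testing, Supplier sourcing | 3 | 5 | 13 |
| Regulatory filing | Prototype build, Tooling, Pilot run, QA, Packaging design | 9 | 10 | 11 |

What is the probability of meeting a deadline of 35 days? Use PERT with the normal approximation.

te_Prototype build = (1 + 4·3 + 5)/6 = 18/6 = 3; σ²_Prototype build = ((5−1)/6)² = 0.444
te_User testing = (8 + 4·10 + 18)/6 = 66/6 = 11; σ²_User testing = ((18−8)/6)² = 2.778
te_Tooling = (1 + 4·7 + 13)/6 = 42/6 = 7; σ²_Tooling = ((13−1)/6)² = 4.000
te_Supplier sourcing = (2 + 4·7 + 12)/6 = 42/6 = 7; σ²_Supplier sourcing = ((12−2)/6)² = 2.778
te_Pilot run = (4 + 4·5 + 6)/6 = 30/6 = 5; σ²_Pilot run = ((6−4)/6)² = 0.111
te_QA = (3 + 4·7 + 23)/6 = 54/6 = 9; σ²_QA = ((23−3)/6)² = 11.111
te_Packaging design = (3 + 4·5 + 13)/6 = 36/6 = 6; σ²_Packaging design = ((13−3)/6)² = 2.778
te_Regulatory filing = (9 + 4·10 + 11)/6 = 60/6 = 10; σ²_Regulatory filing = ((11−9)/6)² = 0.111

Forward pass:
ES_Prototype build = 0; EF_Prototype build = 3
ES_User testing = 0; EF_User testing = 11
ES_Tooling = 0; EF_Tooling = 7
ES_Supplier sourcing = 11; EF_Supplier sourcing = 11+7 = 18
ES_Pilot run = 3; EF_Pilot run = 3+5 = 8
ES_QA = max(EF_Prototype build=3, EF_Supplier sourcing=18) = 18; EF_QA = 18+9 = 27
ES_Packaging design = max(EF_User testing=11, EF_Supplier sourcing=18) = 18; EF_Packaging design = 18+6 = 24
ES_Regulatory filing = max(EF_Prototype build=3, EF_Tooling=7, EF_Pilot run=8, EF_QA=27, EF_Packaging design=24) = 27; EF_Regulatory filing = 27+10 = 37
Expected project duration μ = 37 days. Critical path: User testing → Supplier sourcing → QA → Regulatory filing.

Variance along critical path = 2.778 + 2.778 + 11.111 + 0.111 = 16.778; σ = √16.778 = 4.096 days.
Z = (35 − 37) / 4.096 = -0.488
P(T ≤ 35) = Φ(-0.488) ≈ 0.313

0.313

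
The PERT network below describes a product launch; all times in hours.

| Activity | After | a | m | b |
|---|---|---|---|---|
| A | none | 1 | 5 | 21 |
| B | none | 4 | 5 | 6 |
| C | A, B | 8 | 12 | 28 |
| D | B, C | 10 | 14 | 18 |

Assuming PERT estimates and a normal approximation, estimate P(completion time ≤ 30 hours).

te_A = (1 + 4·5 + 21)/6 = 42/6 = 7; σ²_A = ((21−1)/6)² = 11.111
te_B = (4 + 4·5 + 6)/6 = 30/6 = 5; σ²_B = ((6−4)/6)² = 0.111
te_C = (8 + 4·12 + 28)/6 = 84/6 = 14; σ²_C = ((28−8)/6)² = 11.111
te_D = (10 + 4·14 + 18)/6 = 84/6 = 14; σ²_D = ((18−10)/6)² = 1.778

Forward pass:
ES_A = 0; EF_A = 7
ES_B = 0; EF_B = 5
ES_C = max(EF_A=7, EF_B=5) = 7; EF_C = 7+14 = 21
ES_D = max(EF_B=5, EF_C=21) = 21; EF_D = 21+14 = 35
Expected project duration μ = 35 hours. Critical path: A → C → D.

Variance along critical path = 11.111 + 11.111 + 1.778 = 24.000; σ = √24.000 = 4.899 hours.
Z = (30 − 35) / 4.899 = -1.021
P(T ≤ 30) = Φ(-1.021) ≈ 0.154

0.154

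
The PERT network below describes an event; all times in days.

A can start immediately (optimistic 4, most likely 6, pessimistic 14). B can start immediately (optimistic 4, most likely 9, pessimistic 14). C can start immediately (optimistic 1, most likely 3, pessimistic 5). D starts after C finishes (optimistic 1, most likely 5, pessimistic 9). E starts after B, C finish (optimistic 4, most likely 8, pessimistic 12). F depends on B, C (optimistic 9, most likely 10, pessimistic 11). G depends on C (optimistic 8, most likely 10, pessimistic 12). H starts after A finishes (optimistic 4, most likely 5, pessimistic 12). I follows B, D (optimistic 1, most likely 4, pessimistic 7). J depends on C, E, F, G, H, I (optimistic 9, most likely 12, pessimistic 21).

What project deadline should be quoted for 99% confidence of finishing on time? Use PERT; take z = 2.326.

te_A = (4 + 4·6 + 14)/6 = 42/6 = 7; σ²_A = ((14−4)/6)² = 2.778
te_B = (4 + 4·9 + 14)/6 = 54/6 = 9; σ²_B = ((14−4)/6)² = 2.778
te_C = (1 + 4·3 + 5)/6 = 18/6 = 3; σ²_C = ((5−1)/6)² = 0.444
te_D = (1 + 4·5 + 9)/6 = 30/6 = 5; σ²_D = ((9−1)/6)² = 1.778
te_E = (4 + 4·8 + 12)/6 = 48/6 = 8; σ²_E = ((12−4)/6)² = 1.778
te_F = (9 + 4·10 + 11)/6 = 60/6 = 10; σ²_F = ((11−9)/6)² = 0.111
te_G = (8 + 4·10 + 12)/6 = 60/6 = 10; σ²_G = ((12−8)/6)² = 0.444
te_H = (4 + 4·5 + 12)/6 = 36/6 = 6; σ²_H = ((12−4)/6)² = 1.778
te_I = (1 + 4·4 + 7)/6 = 24/6 = 4; σ²_I = ((7−1)/6)² = 1.000
te_J = (9 + 4·12 + 21)/6 = 78/6 = 13; σ²_J = ((21−9)/6)² = 4.000

Forward pass:
ES_A = 0; EF_A = 7
ES_B = 0; EF_B = 9
ES_C = 0; EF_C = 3
ES_D = 3; EF_D = 3+5 = 8
ES_E = max(EF_B=9, EF_C=3) = 9; EF_E = 9+8 = 17
ES_F = max(EF_B=9, EF_C=3) = 9; EF_F = 9+10 = 19
ES_G = 3; EF_G = 3+10 = 13
ES_H = 7; EF_H = 7+6 = 13
ES_I = max(EF_B=9, EF_D=8) = 9; EF_I = 9+4 = 13
ES_J = max(EF_C=3, EF_E=17, EF_F=19, EF_G=13, EF_H=13, EF_I=13) = 19; EF_J = 19+13 = 32
Expected project duration μ = 32 days. Critical path: B → F → J.

Variance along critical path = 2.778 + 0.111 + 4.000 = 6.889; σ = 2.625 days.
D = μ + z·σ = 32 + 2.326·2.625 = 38.1 days

38.1 days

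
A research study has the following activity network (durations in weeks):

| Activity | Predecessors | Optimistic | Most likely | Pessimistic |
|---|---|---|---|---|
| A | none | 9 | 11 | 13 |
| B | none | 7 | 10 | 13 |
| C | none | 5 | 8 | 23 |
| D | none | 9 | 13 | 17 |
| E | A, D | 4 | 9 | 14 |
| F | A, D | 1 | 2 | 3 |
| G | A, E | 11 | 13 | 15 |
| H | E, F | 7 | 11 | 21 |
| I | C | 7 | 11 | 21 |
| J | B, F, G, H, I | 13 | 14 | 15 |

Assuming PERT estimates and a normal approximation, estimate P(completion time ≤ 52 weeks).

0.908

te_A = (9 + 4·11 + 13)/6 = 66/6 = 11; σ²_A = ((13−9)/6)² = 0.444
te_B = (7 + 4·10 + 13)/6 = 60/6 = 10; σ²_B = ((13−7)/6)² = 1.000
te_C = (5 + 4·8 + 23)/6 = 60/6 = 10; σ²_C = ((23−5)/6)² = 9.000
te_D = (9 + 4·13 + 17)/6 = 78/6 = 13; σ²_D = ((17−9)/6)² = 1.778
te_E = (4 + 4·9 + 14)/6 = 54/6 = 9; σ²_E = ((14−4)/6)² = 2.778
te_F = (1 + 4·2 + 3)/6 = 12/6 = 2; σ²_F = ((3−1)/6)² = 0.111
te_G = (11 + 4·13 + 15)/6 = 78/6 = 13; σ²_G = ((15−11)/6)² = 0.444
te_H = (7 + 4·11 + 21)/6 = 72/6 = 12; σ²_H = ((21−7)/6)² = 5.444
te_I = (7 + 4·11 + 21)/6 = 72/6 = 12; σ²_I = ((21−7)/6)² = 5.444
te_J = (13 + 4·14 + 15)/6 = 84/6 = 14; σ²_J = ((15−13)/6)² = 0.111

Forward pass:
ES_A = 0; EF_A = 11
ES_B = 0; EF_B = 10
ES_C = 0; EF_C = 10
ES_D = 0; EF_D = 13
ES_E = max(EF_A=11, EF_D=13) = 13; EF_E = 13+9 = 22
ES_F = max(EF_A=11, EF_D=13) = 13; EF_F = 13+2 = 15
ES_G = max(EF_A=11, EF_E=22) = 22; EF_G = 22+13 = 35
ES_H = max(EF_E=22, EF_F=15) = 22; EF_H = 22+12 = 34
ES_I = 10; EF_I = 10+12 = 22
ES_J = max(EF_B=10, EF_F=15, EF_G=35, EF_H=34, EF_I=22) = 35; EF_J = 35+14 = 49
Expected project duration μ = 49 weeks. Critical path: D → E → G → J.

Variance along critical path = 1.778 + 2.778 + 0.444 + 0.111 = 5.111; σ = √5.111 = 2.261 weeks.
Z = (52 − 49) / 2.261 = 1.327
P(T ≤ 52) = Φ(1.327) ≈ 0.908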